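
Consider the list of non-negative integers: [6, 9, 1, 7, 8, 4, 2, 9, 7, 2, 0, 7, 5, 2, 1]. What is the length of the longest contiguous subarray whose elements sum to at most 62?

13

add 6: [6] sum 6, len 1
add 9: [6, 9] sum 15, len 2
add 1: [6, 9, 1] sum 16, len 3
add 7: [6, 9, 1, 7] sum 23, len 4
add 8: [6, 9, 1, 7, 8] sum 31, len 5
add 4: [6, 9, 1, 7, 8, 4] sum 35, len 6
add 2: [6, 9, 1, 7, 8, 4, 2] sum 37, len 7
add 9: [6, 9, 1, 7, 8, 4, 2, 9] sum 46, len 8
add 7: [6, 9, 1, 7, 8, 4, 2, 9, 7] sum 53, len 9
add 2: [6, 9, 1, 7, 8, 4, 2, 9, 7, 2] sum 55, len 10
add 0: [6, 9, 1, 7, 8, 4, 2, 9, 7, 2, 0] sum 55, len 11
add 7: [6, 9, 1, 7, 8, 4, 2, 9, 7, 2, 0, 7] sum 62, len 12
add 5: [9, 1, 7, 8, 4, 2, 9, 7, 2, 0, 7, 5] sum 61, len 12
add 2: [1, 7, 8, 4, 2, 9, 7, 2, 0, 7, 5, 2] sum 54, len 12
add 1: [1, 7, 8, 4, 2, 9, 7, 2, 0, 7, 5, 2, 1] sum 55, len 13
Longest length seen: 13.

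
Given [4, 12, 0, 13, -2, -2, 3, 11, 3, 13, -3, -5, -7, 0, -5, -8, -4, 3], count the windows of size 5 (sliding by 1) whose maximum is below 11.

4

4 12 0 13 -2 → max 13
12 0 13 -2 -2 → max 13
0 13 -2 -2 3 → max 13
13 -2 -2 3 11 → max 13
-2 -2 3 11 3 → max 11
-2 3 11 3 13 → max 13
3 11 3 13 -3 → max 13
11 3 13 -3 -5 → max 13
3 13 -3 -5 -7 → max 13
13 -3 -5 -7 0 → max 13
-3 -5 -7 0 -5 → max 0  < 11 ✓
-5 -7 0 -5 -8 → max 0  < 11 ✓
-7 0 -5 -8 -4 → max 0  < 11 ✓
0 -5 -8 -4 3 → max 3  < 11 ✓
4 windows satisfy the condition.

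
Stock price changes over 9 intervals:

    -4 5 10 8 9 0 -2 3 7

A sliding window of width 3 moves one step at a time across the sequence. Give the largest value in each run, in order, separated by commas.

[-4, 5, 10] → max 10
[5, 10, 8] → max 10
[10, 8, 9] → max 10
[8, 9, 0] → max 9
[9, 0, -2] → max 9
[0, -2, 3] → max 3
[-2, 3, 7] → max 7

10, 10, 10, 9, 9, 3, 7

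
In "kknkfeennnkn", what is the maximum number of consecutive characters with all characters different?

add k: [k] len 1
add k (repeat k, move left end past it): [k] len 1
add n: [k, n] len 2
add k (repeat k, move left end past it): [n, k] len 2
add f: [n, k, f] len 3
add e: [n, k, f, e] len 4
add e (repeat e, move left end past it): [e] len 1
add n: [e, n] len 2
add n (repeat n, move left end past it): [n] len 1
add n (repeat n, move left end past it): [n] len 1
add k: [n, k] len 2
add n (repeat n, move left end past it): [k, n] len 2
Longest all-distinct length: 4.

4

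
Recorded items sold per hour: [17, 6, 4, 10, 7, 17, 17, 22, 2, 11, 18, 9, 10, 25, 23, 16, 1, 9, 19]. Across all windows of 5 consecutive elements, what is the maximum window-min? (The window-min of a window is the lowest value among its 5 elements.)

9

Window mins for each of the 15 positions:
[17, 6, 4, 10, 7] → min 4
[6, 4, 10, 7, 17] → min 4
[4, 10, 7, 17, 17] → min 4
[10, 7, 17, 17, 22] → min 7
[7, 17, 17, 22, 2] → min 2
[17, 17, 22, 2, 11] → min 2
[17, 22, 2, 11, 18] → min 2
[22, 2, 11, 18, 9] → min 2
[2, 11, 18, 9, 10] → min 2
[11, 18, 9, 10, 25] → min 9
[18, 9, 10, 25, 23] → min 9
[9, 10, 25, 23, 16] → min 9
[10, 25, 23, 16, 1] → min 1
[25, 23, 16, 1, 9] → min 1
[23, 16, 1, 9, 19] → min 1
Maximum of these is 9.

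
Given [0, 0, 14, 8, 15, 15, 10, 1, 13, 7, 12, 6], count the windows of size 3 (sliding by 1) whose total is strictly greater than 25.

5

[0, 0, 14] → sum 14
[0, 14, 8] → sum 22
[14, 8, 15] → sum 37  > 25 ✓
[8, 15, 15] → sum 38  > 25 ✓
[15, 15, 10] → sum 40  > 25 ✓
[15, 10, 1] → sum 26  > 25 ✓
[10, 1, 13] → sum 24
[1, 13, 7] → sum 21
[13, 7, 12] → sum 32  > 25 ✓
[7, 12, 6] → sum 25
5 windows satisfy the condition.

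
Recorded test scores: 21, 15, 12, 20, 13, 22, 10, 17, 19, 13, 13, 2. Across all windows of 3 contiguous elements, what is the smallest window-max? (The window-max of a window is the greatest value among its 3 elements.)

21 15 12 → max 21
15 12 20 → max 20
12 20 13 → max 20
20 13 22 → max 22
13 22 10 → max 22
22 10 17 → max 22
10 17 19 → max 19
17 19 13 → max 19
19 13 13 → max 19
13 13 2 → max 13
Smallest of these is 13.

13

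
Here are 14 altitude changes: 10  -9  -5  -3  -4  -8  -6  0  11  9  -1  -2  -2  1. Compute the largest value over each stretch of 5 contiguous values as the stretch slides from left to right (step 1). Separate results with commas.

Sliding a size-5 window across the 14 values:
10 -9 -5 -3 -4 → max 10
-9 -5 -3 -4 -8 → max -3
-5 -3 -4 -8 -6 → max -3
-3 -4 -8 -6 0 → max 0
-4 -8 -6 0 11 → max 11
-8 -6 0 11 9 → max 11
-6 0 11 9 -1 → max 11
0 11 9 -1 -2 → max 11
11 9 -1 -2 -2 → max 11
9 -1 -2 -2 1 → max 9

10, -3, -3, 0, 11, 11, 11, 11, 11, 9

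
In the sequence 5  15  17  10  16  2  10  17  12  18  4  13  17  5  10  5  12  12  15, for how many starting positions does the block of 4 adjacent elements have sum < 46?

10

(5, 15, 17, 10) → sum 47
(15, 17, 10, 16) → sum 58
(17, 10, 16, 2) → sum 45  < 46 ✓
(10, 16, 2, 10) → sum 38  < 46 ✓
(16, 2, 10, 17) → sum 45  < 46 ✓
(2, 10, 17, 12) → sum 41  < 46 ✓
(10, 17, 12, 18) → sum 57
(17, 12, 18, 4) → sum 51
(12, 18, 4, 13) → sum 47
(18, 4, 13, 17) → sum 52
(4, 13, 17, 5) → sum 39  < 46 ✓
(13, 17, 5, 10) → sum 45  < 46 ✓
(17, 5, 10, 5) → sum 37  < 46 ✓
(5, 10, 5, 12) → sum 32  < 46 ✓
(10, 5, 12, 12) → sum 39  < 46 ✓
(5, 12, 12, 15) → sum 44  < 46 ✓
10 windows satisfy the condition.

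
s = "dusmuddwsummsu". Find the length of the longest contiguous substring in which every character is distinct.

[d] len 1
[d, u] len 2
[d, u, s] len 3
[d, u, s, m] len 4
[s, m, u] len 3
[s, m, u, d] len 4
[d] len 1
[d, w] len 2
[d, w, s] len 3
[d, w, s, u] len 4
[d, w, s, u, m] len 5
[m] len 1
[m, s] len 2
[m, s, u] len 3
Longest all-distinct length: 5.

5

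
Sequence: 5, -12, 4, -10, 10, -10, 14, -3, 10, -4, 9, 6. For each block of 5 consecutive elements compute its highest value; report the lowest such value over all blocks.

10

Each size-5 window and its max:
5 -12 4 -10 10 → max 10
-12 4 -10 10 -10 → max 10
4 -10 10 -10 14 → max 14
-10 10 -10 14 -3 → max 14
10 -10 14 -3 10 → max 14
-10 14 -3 10 -4 → max 14
14 -3 10 -4 9 → max 14
-3 10 -4 9 6 → max 10
Lowest of these is 10.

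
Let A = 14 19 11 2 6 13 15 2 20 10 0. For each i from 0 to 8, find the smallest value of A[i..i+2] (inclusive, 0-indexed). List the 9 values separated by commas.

11, 2, 2, 2, 6, 2, 2, 2, 0

[14, 19, 11] → min 11
[19, 11, 2] → min 2
[11, 2, 6] → min 2
[2, 6, 13] → min 2
[6, 13, 15] → min 6
[13, 15, 2] → min 2
[15, 2, 20] → min 2
[2, 20, 10] → min 2
[20, 10, 0] → min 0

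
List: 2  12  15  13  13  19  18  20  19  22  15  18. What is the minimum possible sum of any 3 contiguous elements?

29

Each size-3 window and its sum:
(2, 12, 15) → sum 29
(12, 15, 13) → sum 40
(15, 13, 13) → sum 41
(13, 13, 19) → sum 45
(13, 19, 18) → sum 50
(19, 18, 20) → sum 57
(18, 20, 19) → sum 57
(20, 19, 22) → sum 61
(19, 22, 15) → sum 56
(22, 15, 18) → sum 55
Minimum of these is 29.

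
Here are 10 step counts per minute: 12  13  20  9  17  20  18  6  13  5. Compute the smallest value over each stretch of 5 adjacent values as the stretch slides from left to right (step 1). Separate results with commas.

9, 9, 9, 6, 6, 5

[12, 13, 20, 9, 17] → min 9
[13, 20, 9, 17, 20] → min 9
[20, 9, 17, 20, 18] → min 9
[9, 17, 20, 18, 6] → min 6
[17, 20, 18, 6, 13] → min 6
[20, 18, 6, 13, 5] → min 5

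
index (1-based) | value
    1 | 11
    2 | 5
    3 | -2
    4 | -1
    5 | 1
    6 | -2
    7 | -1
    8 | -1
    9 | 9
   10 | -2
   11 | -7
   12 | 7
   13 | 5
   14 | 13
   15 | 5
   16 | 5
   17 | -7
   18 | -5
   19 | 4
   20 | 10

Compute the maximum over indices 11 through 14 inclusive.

Elements at indices 11..14: -7, 7, 5, 13
max(-7, 7, 5, 13) = 13

13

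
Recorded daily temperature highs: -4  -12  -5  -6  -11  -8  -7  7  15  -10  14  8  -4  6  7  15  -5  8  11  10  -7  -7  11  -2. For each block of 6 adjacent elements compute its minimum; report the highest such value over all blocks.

-4 -12 -5 -6 -11 -8 → min -12
-12 -5 -6 -11 -8 -7 → min -12
-5 -6 -11 -8 -7 7 → min -11
-6 -11 -8 -7 7 15 → min -11
-11 -8 -7 7 15 -10 → min -11
-8 -7 7 15 -10 14 → min -10
-7 7 15 -10 14 8 → min -10
7 15 -10 14 8 -4 → min -10
15 -10 14 8 -4 6 → min -10
-10 14 8 -4 6 7 → min -10
14 8 -4 6 7 15 → min -4
8 -4 6 7 15 -5 → min -5
-4 6 7 15 -5 8 → min -5
6 7 15 -5 8 11 → min -5
7 15 -5 8 11 10 → min -5
15 -5 8 11 10 -7 → min -7
-5 8 11 10 -7 -7 → min -7
8 11 10 -7 -7 11 → min -7
11 10 -7 -7 11 -2 → min -7
Highest of these is -4.

-4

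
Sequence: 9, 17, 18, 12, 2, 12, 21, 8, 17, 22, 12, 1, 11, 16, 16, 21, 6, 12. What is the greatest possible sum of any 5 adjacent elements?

[9, 17, 18, 12, 2] → sum 58
[17, 18, 12, 2, 12] → sum 61
[18, 12, 2, 12, 21] → sum 65
[12, 2, 12, 21, 8] → sum 55
[2, 12, 21, 8, 17] → sum 60
[12, 21, 8, 17, 22] → sum 80
[21, 8, 17, 22, 12] → sum 80
[8, 17, 22, 12, 1] → sum 60
[17, 22, 12, 1, 11] → sum 63
[22, 12, 1, 11, 16] → sum 62
[12, 1, 11, 16, 16] → sum 56
[1, 11, 16, 16, 21] → sum 65
[11, 16, 16, 21, 6] → sum 70
[16, 16, 21, 6, 12] → sum 71
Greatest of these is 80.

80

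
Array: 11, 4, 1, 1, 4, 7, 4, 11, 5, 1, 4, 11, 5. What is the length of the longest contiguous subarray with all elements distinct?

[11] len 1
[11, 4] len 2
[11, 4, 1] len 3
[1] len 1
[1, 4] len 2
[1, 4, 7] len 3
[7, 4] len 2
[7, 4, 11] len 3
[7, 4, 11, 5] len 4
[7, 4, 11, 5, 1] len 5
[11, 5, 1, 4] len 4
[5, 1, 4, 11] len 4
[1, 4, 11, 5] len 4
Longest all-distinct length: 5.

5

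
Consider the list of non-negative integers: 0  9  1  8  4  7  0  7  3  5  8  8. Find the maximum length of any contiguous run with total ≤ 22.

[0] sum 0 len 1
[0, 9] sum 9 len 2
[0, 9, 1] sum 10 len 3
[0, 9, 1, 8] sum 18 len 4
[0, 9, 1, 8, 4] sum 22 len 5
[1, 8, 4, 7] sum 20 len 4
[1, 8, 4, 7, 0] sum 20 len 5
[4, 7, 0, 7] sum 18 len 4
[4, 7, 0, 7, 3] sum 21 len 5
[7, 0, 7, 3, 5] sum 22 len 5
[3, 5, 8] sum 16 len 3
[5, 8, 8] sum 21 len 3
Longest length seen: 5.

5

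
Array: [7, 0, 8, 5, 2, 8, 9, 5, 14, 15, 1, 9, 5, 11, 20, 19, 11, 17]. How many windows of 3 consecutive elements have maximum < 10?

7

(7, 0, 8) → max 8  < 10 ✓
(0, 8, 5) → max 8  < 10 ✓
(8, 5, 2) → max 8  < 10 ✓
(5, 2, 8) → max 8  < 10 ✓
(2, 8, 9) → max 9  < 10 ✓
(8, 9, 5) → max 9  < 10 ✓
(9, 5, 14) → max 14
(5, 14, 15) → max 15
(14, 15, 1) → max 15
(15, 1, 9) → max 15
(1, 9, 5) → max 9  < 10 ✓
(9, 5, 11) → max 11
(5, 11, 20) → max 20
(11, 20, 19) → max 20
(20, 19, 11) → max 20
(19, 11, 17) → max 19
7 windows satisfy the condition.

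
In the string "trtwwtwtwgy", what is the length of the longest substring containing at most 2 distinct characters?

Extend right; when distinct count exceeds 2, shrink from the left:
add t: window [t] (1 distinct), len 1
add r: window [t, r] (2 distinct), len 2
add t: window [t, r, t] (2 distinct), len 3
add w: window [t, w] (2 distinct), len 2
add w: window [t, w, w] (2 distinct), len 3
add t: window [t, w, w, t] (2 distinct), len 4
add w: window [t, w, w, t, w] (2 distinct), len 5
add t: window [t, w, w, t, w, t] (2 distinct), len 6
add w: window [t, w, w, t, w, t, w] (2 distinct), len 7
add g: window [w, g] (2 distinct), len 2
add y: window [g, y] (2 distinct), len 2
Longest length with ≤2 distinct: 7.

7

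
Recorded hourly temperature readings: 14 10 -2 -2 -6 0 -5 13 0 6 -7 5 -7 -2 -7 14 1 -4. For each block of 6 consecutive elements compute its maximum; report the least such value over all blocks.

Window maxs for each of the 13 positions:
(14, 10, -2, -2, -6, 0) → max 14
(10, -2, -2, -6, 0, -5) → max 10
(-2, -2, -6, 0, -5, 13) → max 13
(-2, -6, 0, -5, 13, 0) → max 13
(-6, 0, -5, 13, 0, 6) → max 13
(0, -5, 13, 0, 6, -7) → max 13
(-5, 13, 0, 6, -7, 5) → max 13
(13, 0, 6, -7, 5, -7) → max 13
(0, 6, -7, 5, -7, -2) → max 6
(6, -7, 5, -7, -2, -7) → max 6
(-7, 5, -7, -2, -7, 14) → max 14
(5, -7, -2, -7, 14, 1) → max 14
(-7, -2, -7, 14, 1, -4) → max 14
Least of these is 6.

6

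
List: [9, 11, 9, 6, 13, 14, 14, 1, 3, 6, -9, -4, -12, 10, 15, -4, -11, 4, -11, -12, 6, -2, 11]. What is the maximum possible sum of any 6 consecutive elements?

[9, 11, 9, 6, 13, 14] → sum 62
[11, 9, 6, 13, 14, 14] → sum 67
[9, 6, 13, 14, 14, 1] → sum 57
[6, 13, 14, 14, 1, 3] → sum 51
[13, 14, 14, 1, 3, 6] → sum 51
[14, 14, 1, 3, 6, -9] → sum 29
[14, 1, 3, 6, -9, -4] → sum 11
[1, 3, 6, -9, -4, -12] → sum -15
[3, 6, -9, -4, -12, 10] → sum -6
[6, -9, -4, -12, 10, 15] → sum 6
[-9, -4, -12, 10, 15, -4] → sum -4
[-4, -12, 10, 15, -4, -11] → sum -6
[-12, 10, 15, -4, -11, 4] → sum 2
[10, 15, -4, -11, 4, -11] → sum 3
[15, -4, -11, 4, -11, -12] → sum -19
[-4, -11, 4, -11, -12, 6] → sum -28
[-11, 4, -11, -12, 6, -2] → sum -26
[4, -11, -12, 6, -2, 11] → sum -4
Maximum of these is 67.

67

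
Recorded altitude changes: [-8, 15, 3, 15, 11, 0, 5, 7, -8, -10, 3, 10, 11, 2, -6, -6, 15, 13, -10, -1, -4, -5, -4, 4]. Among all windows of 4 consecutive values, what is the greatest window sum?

44

[-8, 15, 3, 15] → sum 25
[15, 3, 15, 11] → sum 44
[3, 15, 11, 0] → sum 29
[15, 11, 0, 5] → sum 31
[11, 0, 5, 7] → sum 23
[0, 5, 7, -8] → sum 4
[5, 7, -8, -10] → sum -6
[7, -8, -10, 3] → sum -8
[-8, -10, 3, 10] → sum -5
[-10, 3, 10, 11] → sum 14
[3, 10, 11, 2] → sum 26
[10, 11, 2, -6] → sum 17
[11, 2, -6, -6] → sum 1
[2, -6, -6, 15] → sum 5
[-6, -6, 15, 13] → sum 16
[-6, 15, 13, -10] → sum 12
[15, 13, -10, -1] → sum 17
[13, -10, -1, -4] → sum -2
[-10, -1, -4, -5] → sum -20
[-1, -4, -5, -4] → sum -14
[-4, -5, -4, 4] → sum -9
Greatest of these is 44.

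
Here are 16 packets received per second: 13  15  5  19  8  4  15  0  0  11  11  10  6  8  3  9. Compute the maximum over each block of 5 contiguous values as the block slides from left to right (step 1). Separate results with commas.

19, 19, 19, 19, 15, 15, 15, 11, 11, 11, 11, 10

(13, 15, 5, 19, 8) → max 19
(15, 5, 19, 8, 4) → max 19
(5, 19, 8, 4, 15) → max 19
(19, 8, 4, 15, 0) → max 19
(8, 4, 15, 0, 0) → max 15
(4, 15, 0, 0, 11) → max 15
(15, 0, 0, 11, 11) → max 15
(0, 0, 11, 11, 10) → max 11
(0, 11, 11, 10, 6) → max 11
(11, 11, 10, 6, 8) → max 11
(11, 10, 6, 8, 3) → max 11
(10, 6, 8, 3, 9) → max 10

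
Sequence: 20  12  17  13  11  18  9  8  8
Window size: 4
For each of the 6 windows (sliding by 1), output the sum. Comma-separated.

(20, 12, 17, 13) → sum 62
(12, 17, 13, 11) → sum 53
(17, 13, 11, 18) → sum 59
(13, 11, 18, 9) → sum 51
(11, 18, 9, 8) → sum 46
(18, 9, 8, 8) → sum 43

62, 53, 59, 51, 46, 43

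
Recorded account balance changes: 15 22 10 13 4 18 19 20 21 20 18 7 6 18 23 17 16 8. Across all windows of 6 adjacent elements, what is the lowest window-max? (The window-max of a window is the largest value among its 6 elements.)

(15, 22, 10, 13, 4, 18) → max 22
(22, 10, 13, 4, 18, 19) → max 22
(10, 13, 4, 18, 19, 20) → max 20
(13, 4, 18, 19, 20, 21) → max 21
(4, 18, 19, 20, 21, 20) → max 21
(18, 19, 20, 21, 20, 18) → max 21
(19, 20, 21, 20, 18, 7) → max 21
(20, 21, 20, 18, 7, 6) → max 21
(21, 20, 18, 7, 6, 18) → max 21
(20, 18, 7, 6, 18, 23) → max 23
(18, 7, 6, 18, 23, 17) → max 23
(7, 6, 18, 23, 17, 16) → max 23
(6, 18, 23, 17, 16, 8) → max 23
Lowest of these is 20.

20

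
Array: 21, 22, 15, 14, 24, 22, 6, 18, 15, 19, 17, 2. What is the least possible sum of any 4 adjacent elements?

[21, 22, 15, 14] → sum 72
[22, 15, 14, 24] → sum 75
[15, 14, 24, 22] → sum 75
[14, 24, 22, 6] → sum 66
[24, 22, 6, 18] → sum 70
[22, 6, 18, 15] → sum 61
[6, 18, 15, 19] → sum 58
[18, 15, 19, 17] → sum 69
[15, 19, 17, 2] → sum 53
Least of these is 53.

53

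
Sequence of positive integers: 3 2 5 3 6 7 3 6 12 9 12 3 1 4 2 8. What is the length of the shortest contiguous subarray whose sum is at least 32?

3

add 3: running sum 3 < 32
add 2: running sum 5 < 32
add 5: running sum 10 < 32
add 3: running sum 13 < 32
add 6: running sum 19 < 32
add 7: running sum 26 < 32
add 3: running sum 29 < 32
end 7: [2, 5, 3, 6, 7, 3, 6] sum 32, len 7
end 8: [6, 7, 3, 6, 12] sum 34, len 5
end 9: [7, 3, 6, 12, 9] sum 37, len 5
end 10: [12, 9, 12] sum 33, len 3
end 11: [12, 9, 12, 3] sum 36, len 4
end 12: [12, 9, 12, 3, 1] sum 37, len 5
end 13: [12, 9, 12, 3, 1, 4] sum 41, len 6
end 14: [12, 9, 12, 3, 1, 4, 2] sum 43, len 7
end 15: [9, 12, 3, 1, 4, 2, 8] sum 39, len 7
Shortest qualifying length: 3.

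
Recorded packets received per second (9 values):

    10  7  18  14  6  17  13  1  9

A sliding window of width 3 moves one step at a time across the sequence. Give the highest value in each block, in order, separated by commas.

[10, 7, 18] → max 18
[7, 18, 14] → max 18
[18, 14, 6] → max 18
[14, 6, 17] → max 17
[6, 17, 13] → max 17
[17, 13, 1] → max 17
[13, 1, 9] → max 13

18, 18, 18, 17, 17, 17, 13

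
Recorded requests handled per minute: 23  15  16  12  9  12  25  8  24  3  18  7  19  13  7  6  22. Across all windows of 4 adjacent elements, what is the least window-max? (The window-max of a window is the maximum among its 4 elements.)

[23, 15, 16, 12] → max 23
[15, 16, 12, 9] → max 16
[16, 12, 9, 12] → max 16
[12, 9, 12, 25] → max 25
[9, 12, 25, 8] → max 25
[12, 25, 8, 24] → max 25
[25, 8, 24, 3] → max 25
[8, 24, 3, 18] → max 24
[24, 3, 18, 7] → max 24
[3, 18, 7, 19] → max 19
[18, 7, 19, 13] → max 19
[7, 19, 13, 7] → max 19
[19, 13, 7, 6] → max 19
[13, 7, 6, 22] → max 22
Least of these is 16.

16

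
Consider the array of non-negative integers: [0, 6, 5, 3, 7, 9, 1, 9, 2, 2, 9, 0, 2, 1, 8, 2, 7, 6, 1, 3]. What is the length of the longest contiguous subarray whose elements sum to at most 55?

[0] sum 0 len 1
[0, 6] sum 6 len 2
[0, 6, 5] sum 11 len 3
[0, 6, 5, 3] sum 14 len 4
[0, 6, 5, 3, 7] sum 21 len 5
[0, 6, 5, 3, 7, 9] sum 30 len 6
[0, 6, 5, 3, 7, 9, 1] sum 31 len 7
[0, 6, 5, 3, 7, 9, 1, 9] sum 40 len 8
[0, 6, 5, 3, 7, 9, 1, 9, 2] sum 42 len 9
[0, 6, 5, 3, 7, 9, 1, 9, 2, 2] sum 44 len 10
[0, 6, 5, 3, 7, 9, 1, 9, 2, 2, 9] sum 53 len 11
[0, 6, 5, 3, 7, 9, 1, 9, 2, 2, 9, 0] sum 53 len 12
[0, 6, 5, 3, 7, 9, 1, 9, 2, 2, 9, 0, 2] sum 55 len 13
[5, 3, 7, 9, 1, 9, 2, 2, 9, 0, 2, 1] sum 50 len 12
[3, 7, 9, 1, 9, 2, 2, 9, 0, 2, 1, 8] sum 53 len 12
[3, 7, 9, 1, 9, 2, 2, 9, 0, 2, 1, 8, 2] sum 55 len 13
[9, 1, 9, 2, 2, 9, 0, 2, 1, 8, 2, 7] sum 52 len 12
[1, 9, 2, 2, 9, 0, 2, 1, 8, 2, 7, 6] sum 49 len 12
[1, 9, 2, 2, 9, 0, 2, 1, 8, 2, 7, 6, 1] sum 50 len 13
[1, 9, 2, 2, 9, 0, 2, 1, 8, 2, 7, 6, 1, 3] sum 53 len 14
Longest length seen: 14.

14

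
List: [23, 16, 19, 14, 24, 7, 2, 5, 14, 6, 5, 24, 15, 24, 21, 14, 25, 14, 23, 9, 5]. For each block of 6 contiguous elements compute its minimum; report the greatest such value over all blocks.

[23, 16, 19, 14, 24, 7] → min 7
[16, 19, 14, 24, 7, 2] → min 2
[19, 14, 24, 7, 2, 5] → min 2
[14, 24, 7, 2, 5, 14] → min 2
[24, 7, 2, 5, 14, 6] → min 2
[7, 2, 5, 14, 6, 5] → min 2
[2, 5, 14, 6, 5, 24] → min 2
[5, 14, 6, 5, 24, 15] → min 5
[14, 6, 5, 24, 15, 24] → min 5
[6, 5, 24, 15, 24, 21] → min 5
[5, 24, 15, 24, 21, 14] → min 5
[24, 15, 24, 21, 14, 25] → min 14
[15, 24, 21, 14, 25, 14] → min 14
[24, 21, 14, 25, 14, 23] → min 14
[21, 14, 25, 14, 23, 9] → min 9
[14, 25, 14, 23, 9, 5] → min 5
Greatest of these is 14.

14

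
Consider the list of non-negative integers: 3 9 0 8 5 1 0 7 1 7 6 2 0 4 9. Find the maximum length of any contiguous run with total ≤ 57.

Extend to the right; shrink from the left whenever the sum exceeds 57:
add 3: [3] sum 3, len 1
add 9: [3, 9] sum 12, len 2
add 0: [3, 9, 0] sum 12, len 3
add 8: [3, 9, 0, 8] sum 20, len 4
add 5: [3, 9, 0, 8, 5] sum 25, len 5
add 1: [3, 9, 0, 8, 5, 1] sum 26, len 6
add 0: [3, 9, 0, 8, 5, 1, 0] sum 26, len 7
add 7: [3, 9, 0, 8, 5, 1, 0, 7] sum 33, len 8
add 1: [3, 9, 0, 8, 5, 1, 0, 7, 1] sum 34, len 9
add 7: [3, 9, 0, 8, 5, 1, 0, 7, 1, 7] sum 41, len 10
add 6: [3, 9, 0, 8, 5, 1, 0, 7, 1, 7, 6] sum 47, len 11
add 2: [3, 9, 0, 8, 5, 1, 0, 7, 1, 7, 6, 2] sum 49, len 12
add 0: [3, 9, 0, 8, 5, 1, 0, 7, 1, 7, 6, 2, 0] sum 49, len 13
add 4: [3, 9, 0, 8, 5, 1, 0, 7, 1, 7, 6, 2, 0, 4] sum 53, len 14
add 9: [0, 8, 5, 1, 0, 7, 1, 7, 6, 2, 0, 4, 9] sum 50, len 13
Longest length seen: 14.

14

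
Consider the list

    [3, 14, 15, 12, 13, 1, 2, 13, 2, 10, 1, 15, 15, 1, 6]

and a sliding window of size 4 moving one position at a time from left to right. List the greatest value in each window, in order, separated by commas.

[3, 14, 15, 12] → max 15
[14, 15, 12, 13] → max 15
[15, 12, 13, 1] → max 15
[12, 13, 1, 2] → max 13
[13, 1, 2, 13] → max 13
[1, 2, 13, 2] → max 13
[2, 13, 2, 10] → max 13
[13, 2, 10, 1] → max 13
[2, 10, 1, 15] → max 15
[10, 1, 15, 15] → max 15
[1, 15, 15, 1] → max 15
[15, 15, 1, 6] → max 15

15, 15, 15, 13, 13, 13, 13, 13, 15, 15, 15, 15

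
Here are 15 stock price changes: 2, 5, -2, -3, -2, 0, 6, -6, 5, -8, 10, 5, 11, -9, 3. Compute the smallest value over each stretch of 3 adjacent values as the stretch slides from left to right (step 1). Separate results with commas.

Sliding a size-3 window across the 15 values:
[2, 5, -2] → min -2
[5, -2, -3] → min -3
[-2, -3, -2] → min -3
[-3, -2, 0] → min -3
[-2, 0, 6] → min -2
[0, 6, -6] → min -6
[6, -6, 5] → min -6
[-6, 5, -8] → min -8
[5, -8, 10] → min -8
[-8, 10, 5] → min -8
[10, 5, 11] → min 5
[5, 11, -9] → min -9
[11, -9, 3] → min -9

-2, -3, -3, -3, -2, -6, -6, -8, -8, -8, 5, -9, -9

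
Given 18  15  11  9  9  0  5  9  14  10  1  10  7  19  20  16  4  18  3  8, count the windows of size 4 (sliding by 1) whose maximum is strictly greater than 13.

13

[18, 15, 11, 9] → max 18  > 13 ✓
[15, 11, 9, 9] → max 15  > 13 ✓
[11, 9, 9, 0] → max 11
[9, 9, 0, 5] → max 9
[9, 0, 5, 9] → max 9
[0, 5, 9, 14] → max 14  > 13 ✓
[5, 9, 14, 10] → max 14  > 13 ✓
[9, 14, 10, 1] → max 14  > 13 ✓
[14, 10, 1, 10] → max 14  > 13 ✓
[10, 1, 10, 7] → max 10
[1, 10, 7, 19] → max 19  > 13 ✓
[10, 7, 19, 20] → max 20  > 13 ✓
[7, 19, 20, 16] → max 20  > 13 ✓
[19, 20, 16, 4] → max 20  > 13 ✓
[20, 16, 4, 18] → max 20  > 13 ✓
[16, 4, 18, 3] → max 18  > 13 ✓
[4, 18, 3, 8] → max 18  > 13 ✓
13 windows satisfy the condition.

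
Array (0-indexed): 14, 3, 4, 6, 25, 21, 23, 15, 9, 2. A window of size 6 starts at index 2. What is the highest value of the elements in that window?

25

Elements at indices 2..7: 4, 6, 25, 21, 23, 15
max(4, 6, 25, 21, 23, 15) = 25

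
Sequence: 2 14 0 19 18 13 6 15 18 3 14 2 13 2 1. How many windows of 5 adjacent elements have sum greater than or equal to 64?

2 14 0 19 18 → sum 53
14 0 19 18 13 → sum 64  ≥ 64 ✓
0 19 18 13 6 → sum 56
19 18 13 6 15 → sum 71  ≥ 64 ✓
18 13 6 15 18 → sum 70  ≥ 64 ✓
13 6 15 18 3 → sum 55
6 15 18 3 14 → sum 56
15 18 3 14 2 → sum 52
18 3 14 2 13 → sum 50
3 14 2 13 2 → sum 34
14 2 13 2 1 → sum 32
3 windows satisfy the condition.

3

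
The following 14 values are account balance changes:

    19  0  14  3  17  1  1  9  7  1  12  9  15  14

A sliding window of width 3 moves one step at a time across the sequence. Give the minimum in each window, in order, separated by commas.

19 0 14 → min 0
0 14 3 → min 0
14 3 17 → min 3
3 17 1 → min 1
17 1 1 → min 1
1 1 9 → min 1
1 9 7 → min 1
9 7 1 → min 1
7 1 12 → min 1
1 12 9 → min 1
12 9 15 → min 9
9 15 14 → min 9

0, 0, 3, 1, 1, 1, 1, 1, 1, 1, 9, 9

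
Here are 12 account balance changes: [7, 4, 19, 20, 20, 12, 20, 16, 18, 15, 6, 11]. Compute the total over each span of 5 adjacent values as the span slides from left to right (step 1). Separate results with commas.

70, 75, 91, 88, 86, 81, 75, 66

Sliding a size-5 window across the 12 values:
(7, 4, 19, 20, 20) → sum 70
(4, 19, 20, 20, 12) → sum 75
(19, 20, 20, 12, 20) → sum 91
(20, 20, 12, 20, 16) → sum 88
(20, 12, 20, 16, 18) → sum 86
(12, 20, 16, 18, 15) → sum 81
(20, 16, 18, 15, 6) → sum 75
(16, 18, 15, 6, 11) → sum 66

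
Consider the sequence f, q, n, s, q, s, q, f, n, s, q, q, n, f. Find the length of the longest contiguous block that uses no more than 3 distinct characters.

Extend right; when distinct count exceeds 3, shrink from the left:
add f: window [f] (1 distinct), len 1
add q: window [f, q] (2 distinct), len 2
add n: window [f, q, n] (3 distinct), len 3
add s: window [q, n, s] (3 distinct), len 3
add q: window [q, n, s, q] (3 distinct), len 4
add s: window [q, n, s, q, s] (3 distinct), len 5
add q: window [q, n, s, q, s, q] (3 distinct), len 6
add f: window [s, q, s, q, f] (3 distinct), len 5
add n: window [q, f, n] (3 distinct), len 3
add s: window [f, n, s] (3 distinct), len 3
add q: window [n, s, q] (3 distinct), len 3
add q: window [n, s, q, q] (3 distinct), len 4
add n: window [n, s, q, q, n] (3 distinct), len 5
add f: window [q, q, n, f] (3 distinct), len 4
Longest length with ≤3 distinct: 6.

6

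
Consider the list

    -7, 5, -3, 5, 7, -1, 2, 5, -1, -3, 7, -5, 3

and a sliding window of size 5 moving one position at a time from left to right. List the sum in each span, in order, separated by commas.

7, 13, 10, 18, 12, 2, 10, 3, 1

-7 5 -3 5 7 → sum 7
5 -3 5 7 -1 → sum 13
-3 5 7 -1 2 → sum 10
5 7 -1 2 5 → sum 18
7 -1 2 5 -1 → sum 12
-1 2 5 -1 -3 → sum 2
2 5 -1 -3 7 → sum 10
5 -1 -3 7 -5 → sum 3
-1 -3 7 -5 3 → sum 1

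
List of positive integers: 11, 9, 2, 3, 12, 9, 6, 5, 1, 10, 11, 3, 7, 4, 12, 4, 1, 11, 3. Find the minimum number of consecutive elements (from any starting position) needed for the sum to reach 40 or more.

add 11: running sum 11 < 40
add 9: running sum 20 < 40
add 2: running sum 22 < 40
add 3: running sum 25 < 40
add 12: running sum 37 < 40
add 9: shortest ending here [11, 9, 2, 3, 12, 9] sum 46, len 6
add 6: shortest ending here [9, 2, 3, 12, 9, 6] sum 41, len 6
add 5: shortest ending here [9, 2, 3, 12, 9, 6, 5] sum 46, len 7
add 1: shortest ending here [9, 2, 3, 12, 9, 6, 5, 1] sum 47, len 8
add 10: shortest ending here [12, 9, 6, 5, 1, 10] sum 43, len 6
add 11: shortest ending here [9, 6, 5, 1, 10, 11] sum 42, len 6
add 3: shortest ending here [9, 6, 5, 1, 10, 11, 3] sum 45, len 7
add 7: shortest ending here [6, 5, 1, 10, 11, 3, 7] sum 43, len 7
add 4: shortest ending here [5, 1, 10, 11, 3, 7, 4] sum 41, len 7
add 12: shortest ending here [10, 11, 3, 7, 4, 12] sum 47, len 6
add 4: shortest ending here [11, 3, 7, 4, 12, 4] sum 41, len 6
add 1: shortest ending here [11, 3, 7, 4, 12, 4, 1] sum 42, len 7
add 11: shortest ending here [3, 7, 4, 12, 4, 1, 11] sum 42, len 7
add 3: shortest ending here [7, 4, 12, 4, 1, 11, 3] sum 42, len 7
Shortest qualifying length: 6.

6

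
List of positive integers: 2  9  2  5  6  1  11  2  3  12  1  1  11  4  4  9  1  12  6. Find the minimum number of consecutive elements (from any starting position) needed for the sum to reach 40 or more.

6

add 2: running sum 2 < 40
add 9: running sum 11 < 40
add 2: running sum 13 < 40
add 5: running sum 18 < 40
add 6: running sum 24 < 40
add 1: running sum 25 < 40
add 11: running sum 36 < 40
add 2: running sum 38 < 40
end 8: [2, 9, 2, 5, 6, 1, 11, 2, 3] sum 41, len 9
end 9: [5, 6, 1, 11, 2, 3, 12] sum 40, len 7
end 10: [5, 6, 1, 11, 2, 3, 12, 1] sum 41, len 8
end 11: [5, 6, 1, 11, 2, 3, 12, 1, 1] sum 42, len 9
end 12: [11, 2, 3, 12, 1, 1, 11] sum 41, len 7
end 13: [11, 2, 3, 12, 1, 1, 11, 4] sum 45, len 8
end 14: [11, 2, 3, 12, 1, 1, 11, 4, 4] sum 49, len 9
end 15: [12, 1, 1, 11, 4, 4, 9] sum 42, len 7
end 16: [12, 1, 1, 11, 4, 4, 9, 1] sum 43, len 8
end 17: [11, 4, 4, 9, 1, 12] sum 41, len 6
end 18: [11, 4, 4, 9, 1, 12, 6] sum 47, len 7
Shortest qualifying length: 6.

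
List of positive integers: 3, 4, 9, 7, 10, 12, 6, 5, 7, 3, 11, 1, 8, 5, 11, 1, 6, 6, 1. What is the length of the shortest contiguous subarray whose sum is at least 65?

add 3: running sum 3 < 65
add 4: running sum 7 < 65
add 9: running sum 16 < 65
add 7: running sum 23 < 65
add 10: running sum 33 < 65
add 12: running sum 45 < 65
add 6: running sum 51 < 65
add 5: running sum 56 < 65
add 7: running sum 63 < 65
end 9: [3, 4, 9, 7, 10, 12, 6, 5, 7, 3] sum 66, len 10
end 10: [9, 7, 10, 12, 6, 5, 7, 3, 11] sum 70, len 9
end 11: [9, 7, 10, 12, 6, 5, 7, 3, 11, 1] sum 71, len 10
end 12: [7, 10, 12, 6, 5, 7, 3, 11, 1, 8] sum 70, len 10
end 13: [10, 12, 6, 5, 7, 3, 11, 1, 8, 5] sum 68, len 10
end 14: [12, 6, 5, 7, 3, 11, 1, 8, 5, 11] sum 69, len 10
end 15: [12, 6, 5, 7, 3, 11, 1, 8, 5, 11, 1] sum 70, len 11
end 16: [12, 6, 5, 7, 3, 11, 1, 8, 5, 11, 1, 6] sum 76, len 12
end 17: [6, 5, 7, 3, 11, 1, 8, 5, 11, 1, 6, 6] sum 70, len 12
end 18: [5, 7, 3, 11, 1, 8, 5, 11, 1, 6, 6, 1] sum 65, len 12
Shortest qualifying length: 9.

9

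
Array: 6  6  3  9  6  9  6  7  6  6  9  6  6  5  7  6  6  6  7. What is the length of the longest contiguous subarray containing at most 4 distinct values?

16

add 6: window [6] (1 distinct), len 1
add 6: window [6, 6] (1 distinct), len 2
add 3: window [6, 6, 3] (2 distinct), len 3
add 9: window [6, 6, 3, 9] (3 distinct), len 4
add 6: window [6, 6, 3, 9, 6] (3 distinct), len 5
add 9: window [6, 6, 3, 9, 6, 9] (3 distinct), len 6
add 6: window [6, 6, 3, 9, 6, 9, 6] (3 distinct), len 7
add 7: window [6, 6, 3, 9, 6, 9, 6, 7] (4 distinct), len 8
add 6: window [6, 6, 3, 9, 6, 9, 6, 7, 6] (4 distinct), len 9
add 6: window [6, 6, 3, 9, 6, 9, 6, 7, 6, 6] (4 distinct), len 10
add 9: window [6, 6, 3, 9, 6, 9, 6, 7, 6, 6, 9] (4 distinct), len 11
add 6: window [6, 6, 3, 9, 6, 9, 6, 7, 6, 6, 9, 6] (4 distinct), len 12
add 6: window [6, 6, 3, 9, 6, 9, 6, 7, 6, 6, 9, 6, 6] (4 distinct), len 13
add 5: window [9, 6, 9, 6, 7, 6, 6, 9, 6, 6, 5] (4 distinct), len 11
add 7: window [9, 6, 9, 6, 7, 6, 6, 9, 6, 6, 5, 7] (4 distinct), len 12
add 6: window [9, 6, 9, 6, 7, 6, 6, 9, 6, 6, 5, 7, 6] (4 distinct), len 13
add 6: window [9, 6, 9, 6, 7, 6, 6, 9, 6, 6, 5, 7, 6, 6] (4 distinct), len 14
add 6: window [9, 6, 9, 6, 7, 6, 6, 9, 6, 6, 5, 7, 6, 6, 6] (4 distinct), len 15
add 7: window [9, 6, 9, 6, 7, 6, 6, 9, 6, 6, 5, 7, 6, 6, 6, 7] (4 distinct), len 16
Longest length with ≤4 distinct: 16.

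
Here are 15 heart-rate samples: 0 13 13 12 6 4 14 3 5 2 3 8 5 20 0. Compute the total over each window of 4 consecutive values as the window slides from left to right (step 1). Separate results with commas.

38, 44, 35, 36, 27, 26, 24, 13, 18, 18, 36, 33

0 13 13 12 → sum 38
13 13 12 6 → sum 44
13 12 6 4 → sum 35
12 6 4 14 → sum 36
6 4 14 3 → sum 27
4 14 3 5 → sum 26
14 3 5 2 → sum 24
3 5 2 3 → sum 13
5 2 3 8 → sum 18
2 3 8 5 → sum 18
3 8 5 20 → sum 36
8 5 20 0 → sum 33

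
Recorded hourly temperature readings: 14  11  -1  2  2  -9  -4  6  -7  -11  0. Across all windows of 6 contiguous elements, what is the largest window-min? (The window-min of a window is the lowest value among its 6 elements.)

-9

Each size-6 window and its min:
14 11 -1 2 2 -9 → min -9
11 -1 2 2 -9 -4 → min -9
-1 2 2 -9 -4 6 → min -9
2 2 -9 -4 6 -7 → min -9
2 -9 -4 6 -7 -11 → min -11
-9 -4 6 -7 -11 0 → min -11
Largest of these is -9.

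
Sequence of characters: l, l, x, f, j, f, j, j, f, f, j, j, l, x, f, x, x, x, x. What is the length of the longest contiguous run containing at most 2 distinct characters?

[l] 1 distinct, len 1
[l, l] 1 distinct, len 2
[l, l, x] 2 distinct, len 3
[x, f] 2 distinct, len 2
[f, j] 2 distinct, len 2
[f, j, f] 2 distinct, len 3
[f, j, f, j] 2 distinct, len 4
[f, j, f, j, j] 2 distinct, len 5
[f, j, f, j, j, f] 2 distinct, len 6
[f, j, f, j, j, f, f] 2 distinct, len 7
[f, j, f, j, j, f, f, j] 2 distinct, len 8
[f, j, f, j, j, f, f, j, j] 2 distinct, len 9
[j, j, l] 2 distinct, len 3
[l, x] 2 distinct, len 2
[x, f] 2 distinct, len 2
[x, f, x] 2 distinct, len 3
[x, f, x, x] 2 distinct, len 4
[x, f, x, x, x] 2 distinct, len 5
[x, f, x, x, x, x] 2 distinct, len 6
Longest length with ≤2 distinct: 9.

9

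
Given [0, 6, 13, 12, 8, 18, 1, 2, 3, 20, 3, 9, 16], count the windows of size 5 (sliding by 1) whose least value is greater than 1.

(0, 6, 13, 12, 8) → min 0
(6, 13, 12, 8, 18) → min 6  > 1 ✓
(13, 12, 8, 18, 1) → min 1
(12, 8, 18, 1, 2) → min 1
(8, 18, 1, 2, 3) → min 1
(18, 1, 2, 3, 20) → min 1
(1, 2, 3, 20, 3) → min 1
(2, 3, 20, 3, 9) → min 2  > 1 ✓
(3, 20, 3, 9, 16) → min 3  > 1 ✓
3 windows satisfy the condition.

3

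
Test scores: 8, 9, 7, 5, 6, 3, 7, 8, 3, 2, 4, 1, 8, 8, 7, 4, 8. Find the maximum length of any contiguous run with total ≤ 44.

→ 8: sum 8, len 1
→ 9: sum 17, len 2
→ 7: sum 24, len 3
→ 5: sum 29, len 4
→ 6: sum 35, len 5
→ 3: sum 38, len 6
→ 7 (dropped 8): sum 37, len 6
→ 8 (dropped 9): sum 36, len 6
→ 3: sum 39, len 7
→ 2: sum 41, len 8
→ 4 (dropped 7): sum 38, len 8
→ 1: sum 39, len 9
→ 8 (dropped 5): sum 42, len 9
→ 8 (dropped 6): sum 44, len 9
→ 7 (dropped 3, 7): sum 41, len 8
→ 4 (dropped 8): sum 37, len 8
→ 8 (dropped 3): sum 42, len 8
Longest length seen: 9.

9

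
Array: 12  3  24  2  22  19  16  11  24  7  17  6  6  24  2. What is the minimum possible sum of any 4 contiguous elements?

36

(12, 3, 24, 2) → sum 41
(3, 24, 2, 22) → sum 51
(24, 2, 22, 19) → sum 67
(2, 22, 19, 16) → sum 59
(22, 19, 16, 11) → sum 68
(19, 16, 11, 24) → sum 70
(16, 11, 24, 7) → sum 58
(11, 24, 7, 17) → sum 59
(24, 7, 17, 6) → sum 54
(7, 17, 6, 6) → sum 36
(17, 6, 6, 24) → sum 53
(6, 6, 24, 2) → sum 38
Minimum of these is 36.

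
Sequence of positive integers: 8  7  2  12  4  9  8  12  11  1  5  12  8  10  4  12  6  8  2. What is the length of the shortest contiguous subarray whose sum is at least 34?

Extend right; whenever the sum reaches 34, record the length and shrink from the left:
add 8: running sum 8 < 34
add 7: running sum 15 < 34
add 2: running sum 17 < 34
add 12: running sum 29 < 34
add 4: running sum 33 < 34
add 9: shortest ending here [7, 2, 12, 4, 9] sum 34, len 5
add 8: shortest ending here [2, 12, 4, 9, 8] sum 35, len 5
add 12: shortest ending here [12, 4, 9, 8, 12] sum 45, len 5
add 11: shortest ending here [9, 8, 12, 11] sum 40, len 4
add 1: shortest ending here [9, 8, 12, 11, 1] sum 41, len 5
add 5: shortest ending here [8, 12, 11, 1, 5] sum 37, len 5
add 12: shortest ending here [12, 11, 1, 5, 12] sum 41, len 5
add 8: shortest ending here [11, 1, 5, 12, 8] sum 37, len 5
add 10: shortest ending here [5, 12, 8, 10] sum 35, len 4
add 4: shortest ending here [12, 8, 10, 4] sum 34, len 4
add 12: shortest ending here [8, 10, 4, 12] sum 34, len 4
add 6: shortest ending here [8, 10, 4, 12, 6] sum 40, len 5
add 8: shortest ending here [10, 4, 12, 6, 8] sum 40, len 5
add 2: shortest ending here [10, 4, 12, 6, 8, 2] sum 42, len 6
Shortest qualifying length: 4.

4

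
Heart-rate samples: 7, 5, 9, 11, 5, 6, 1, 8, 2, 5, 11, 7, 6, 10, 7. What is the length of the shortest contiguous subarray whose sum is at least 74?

12

Extend right; whenever the sum reaches 74, record the length and shrink from the left:
add 7: running sum 7 < 74
add 5: running sum 12 < 74
add 9: running sum 21 < 74
add 11: running sum 32 < 74
add 5: running sum 37 < 74
add 6: running sum 43 < 74
add 1: running sum 44 < 74
add 8: running sum 52 < 74
add 2: running sum 54 < 74
add 5: running sum 59 < 74
add 11: running sum 70 < 74
end 11: [7, 5, 9, 11, 5, 6, 1, 8, 2, 5, 11, 7] sum 77, len 12
end 12: [5, 9, 11, 5, 6, 1, 8, 2, 5, 11, 7, 6] sum 76, len 12
end 13: [9, 11, 5, 6, 1, 8, 2, 5, 11, 7, 6, 10] sum 81, len 12
end 14: [11, 5, 6, 1, 8, 2, 5, 11, 7, 6, 10, 7] sum 79, len 12
Shortest qualifying length: 12.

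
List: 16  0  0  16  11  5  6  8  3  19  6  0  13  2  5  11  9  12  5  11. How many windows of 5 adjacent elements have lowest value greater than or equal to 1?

8

[16, 0, 0, 16, 11] → min 0
[0, 0, 16, 11, 5] → min 0
[0, 16, 11, 5, 6] → min 0
[16, 11, 5, 6, 8] → min 5  ≥ 1 ✓
[11, 5, 6, 8, 3] → min 3  ≥ 1 ✓
[5, 6, 8, 3, 19] → min 3  ≥ 1 ✓
[6, 8, 3, 19, 6] → min 3  ≥ 1 ✓
[8, 3, 19, 6, 0] → min 0
[3, 19, 6, 0, 13] → min 0
[19, 6, 0, 13, 2] → min 0
[6, 0, 13, 2, 5] → min 0
[0, 13, 2, 5, 11] → min 0
[13, 2, 5, 11, 9] → min 2  ≥ 1 ✓
[2, 5, 11, 9, 12] → min 2  ≥ 1 ✓
[5, 11, 9, 12, 5] → min 5  ≥ 1 ✓
[11, 9, 12, 5, 11] → min 5  ≥ 1 ✓
8 windows satisfy the condition.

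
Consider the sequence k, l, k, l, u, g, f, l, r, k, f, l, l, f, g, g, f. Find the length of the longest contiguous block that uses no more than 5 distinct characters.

Extend right; when distinct count exceeds 5, shrink from the left:
[k] 1 distinct, len 1
[k, l] 2 distinct, len 2
[k, l, k] 2 distinct, len 3
[k, l, k, l] 2 distinct, len 4
[k, l, k, l, u] 3 distinct, len 5
[k, l, k, l, u, g] 4 distinct, len 6
[k, l, k, l, u, g, f] 5 distinct, len 7
[k, l, k, l, u, g, f, l] 5 distinct, len 8
[l, u, g, f, l, r] 5 distinct, len 6
[g, f, l, r, k] 5 distinct, len 5
[g, f, l, r, k, f] 5 distinct, len 6
[g, f, l, r, k, f, l] 5 distinct, len 7
[g, f, l, r, k, f, l, l] 5 distinct, len 8
[g, f, l, r, k, f, l, l, f] 5 distinct, len 9
[g, f, l, r, k, f, l, l, f, g] 5 distinct, len 10
[g, f, l, r, k, f, l, l, f, g, g] 5 distinct, len 11
[g, f, l, r, k, f, l, l, f, g, g, f] 5 distinct, len 12
Longest length with ≤5 distinct: 12.

12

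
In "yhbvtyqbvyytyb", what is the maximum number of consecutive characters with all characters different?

6

add y: [y] len 1
add h: [y, h] len 2
add b: [y, h, b] len 3
add v: [y, h, b, v] len 4
add t: [y, h, b, v, t] len 5
add y (repeat y, move left end past it): [h, b, v, t, y] len 5
add q: [h, b, v, t, y, q] len 6
add b (repeat b, move left end past it): [v, t, y, q, b] len 5
add v (repeat v, move left end past it): [t, y, q, b, v] len 5
add y (repeat y, move left end past it): [q, b, v, y] len 4
add y (repeat y, move left end past it): [y] len 1
add t: [y, t] len 2
add y (repeat y, move left end past it): [t, y] len 2
add b: [t, y, b] len 3
Longest all-distinct length: 6.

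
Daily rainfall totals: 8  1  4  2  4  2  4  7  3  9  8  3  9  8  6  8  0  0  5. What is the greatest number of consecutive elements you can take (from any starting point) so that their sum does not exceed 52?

[8] sum 8 len 1
[8, 1] sum 9 len 2
[8, 1, 4] sum 13 len 3
[8, 1, 4, 2] sum 15 len 4
[8, 1, 4, 2, 4] sum 19 len 5
[8, 1, 4, 2, 4, 2] sum 21 len 6
[8, 1, 4, 2, 4, 2, 4] sum 25 len 7
[8, 1, 4, 2, 4, 2, 4, 7] sum 32 len 8
[8, 1, 4, 2, 4, 2, 4, 7, 3] sum 35 len 9
[8, 1, 4, 2, 4, 2, 4, 7, 3, 9] sum 44 len 10
[8, 1, 4, 2, 4, 2, 4, 7, 3, 9, 8] sum 52 len 11
[1, 4, 2, 4, 2, 4, 7, 3, 9, 8, 3] sum 47 len 11
[2, 4, 2, 4, 7, 3, 9, 8, 3, 9] sum 51 len 10
[4, 7, 3, 9, 8, 3, 9, 8] sum 51 len 8
[3, 9, 8, 3, 9, 8, 6] sum 46 len 7
[9, 8, 3, 9, 8, 6, 8] sum 51 len 7
[9, 8, 3, 9, 8, 6, 8, 0] sum 51 len 8
[9, 8, 3, 9, 8, 6, 8, 0, 0] sum 51 len 9
[8, 3, 9, 8, 6, 8, 0, 0, 5] sum 47 len 9
Longest length seen: 11.

11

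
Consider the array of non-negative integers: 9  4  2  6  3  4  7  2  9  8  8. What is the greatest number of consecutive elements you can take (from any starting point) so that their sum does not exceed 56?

[9] sum 9 len 1
[9, 4] sum 13 len 2
[9, 4, 2] sum 15 len 3
[9, 4, 2, 6] sum 21 len 4
[9, 4, 2, 6, 3] sum 24 len 5
[9, 4, 2, 6, 3, 4] sum 28 len 6
[9, 4, 2, 6, 3, 4, 7] sum 35 len 7
[9, 4, 2, 6, 3, 4, 7, 2] sum 37 len 8
[9, 4, 2, 6, 3, 4, 7, 2, 9] sum 46 len 9
[9, 4, 2, 6, 3, 4, 7, 2, 9, 8] sum 54 len 10
[4, 2, 6, 3, 4, 7, 2, 9, 8, 8] sum 53 len 10
Longest length seen: 10.

10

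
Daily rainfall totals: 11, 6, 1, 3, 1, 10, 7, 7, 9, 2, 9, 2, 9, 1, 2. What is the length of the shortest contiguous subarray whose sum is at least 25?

4

add 11: running sum 11 < 25
add 6: running sum 17 < 25
add 1: running sum 18 < 25
add 3: running sum 21 < 25
add 1: running sum 22 < 25
add 10: shortest ending here [11, 6, 1, 3, 1, 10] sum 32, len 6
add 7: shortest ending here [6, 1, 3, 1, 10, 7] sum 28, len 6
add 7: shortest ending here [1, 10, 7, 7] sum 25, len 4
add 9: shortest ending here [10, 7, 7, 9] sum 33, len 4
add 2: shortest ending here [7, 7, 9, 2] sum 25, len 4
add 9: shortest ending here [7, 9, 2, 9] sum 27, len 4
add 2: shortest ending here [7, 9, 2, 9, 2] sum 29, len 5
add 9: shortest ending here [9, 2, 9, 2, 9] sum 31, len 5
add 1: shortest ending here [9, 2, 9, 2, 9, 1] sum 32, len 6
add 2: shortest ending here [2, 9, 2, 9, 1, 2] sum 25, len 6
Shortest qualifying length: 4.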